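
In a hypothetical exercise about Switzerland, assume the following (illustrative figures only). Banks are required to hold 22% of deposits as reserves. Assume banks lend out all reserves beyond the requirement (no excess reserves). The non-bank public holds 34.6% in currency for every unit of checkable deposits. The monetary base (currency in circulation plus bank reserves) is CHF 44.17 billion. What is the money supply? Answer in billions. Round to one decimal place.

CHF 105.0 billion

The money multiplier is m = (1 + c) / (rr + c) = (1 + 0.346) / (0.22 + 0.346) ≈ 2.3781.
So M = m × MB = 2.3781 × 44.17 ≈ 105.0407 billion.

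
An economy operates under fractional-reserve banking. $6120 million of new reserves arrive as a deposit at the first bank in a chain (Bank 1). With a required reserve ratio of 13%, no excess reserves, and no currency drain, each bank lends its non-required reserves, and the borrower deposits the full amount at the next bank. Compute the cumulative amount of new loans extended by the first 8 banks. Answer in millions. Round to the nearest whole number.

$27514 million

Bank i lends (1 − rr)^i of the original deposit: Bank 1 lends 6120·0.8700 = 5324.4000, Bank 2 lends 6120·0.8700² = 4632.2280, and so on.
Summing a geometric series: total = 6120·[0.8700·(1 − 0.8700^8) / (1 − 0.8700)] ≈ 27514.3829 million.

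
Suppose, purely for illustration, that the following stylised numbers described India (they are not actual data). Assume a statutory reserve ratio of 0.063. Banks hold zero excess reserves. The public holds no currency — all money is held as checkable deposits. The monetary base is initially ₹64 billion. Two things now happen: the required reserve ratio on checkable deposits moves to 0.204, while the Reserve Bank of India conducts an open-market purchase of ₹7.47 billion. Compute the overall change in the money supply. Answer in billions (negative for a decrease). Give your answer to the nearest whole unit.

Before: m₁ = 1 / (0.063) ≈ 15.8730, MB₁ = 64, so M₁ = 15.8730 × 64 = 1015.872 billion.
After: m₂ = 1 / (0.204) ≈ 4.9020, MB₂ = 64 + 7.47 = 71.47, so M₂ = 4.9020 × 71.47 ≈ 350.3459 billion.
ΔM = M₂ − M₁ = 350.3459 − 1015.872 = -665.5261 billion.

-666 billion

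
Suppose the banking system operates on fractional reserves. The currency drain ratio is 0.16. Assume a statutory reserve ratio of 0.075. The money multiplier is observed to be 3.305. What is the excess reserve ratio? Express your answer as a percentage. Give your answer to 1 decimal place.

Using m = 3.305. Since m = (1 + c)/(c + rr + e), the denominator satisfies c + rr + e = (1 + c)/m = (1 + 0.16) / 3.305 ≈ 0.350983.
With c = 0.16 and rr = 0.075, the excess reserve ratio is 0.350983 − 0.16 − 0.075 = 0.115983.

11.6%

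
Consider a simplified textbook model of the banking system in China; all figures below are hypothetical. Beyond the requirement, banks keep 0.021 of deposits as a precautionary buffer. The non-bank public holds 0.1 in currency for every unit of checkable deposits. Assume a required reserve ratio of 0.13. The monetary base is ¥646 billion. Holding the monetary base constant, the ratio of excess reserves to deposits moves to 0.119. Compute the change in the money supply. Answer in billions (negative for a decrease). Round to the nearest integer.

Initially m₁ = (1 + 0.1) / (0.13 + 0.021 + 0.1) ≈ 4.3825, so M₁ = 4.3825 × 646 = 2831.095 billion.
After the change m₂ = (1 + 0.1) / (0.13 + 0.119 + 0.1) ≈ 3.1519, so M₂ = 3.1519 × 646 = 2036.1274 billion.
ΔM = M₂ − M₁ = 2036.1274 − 2831.095 = -794.9676 billion.

-795 billion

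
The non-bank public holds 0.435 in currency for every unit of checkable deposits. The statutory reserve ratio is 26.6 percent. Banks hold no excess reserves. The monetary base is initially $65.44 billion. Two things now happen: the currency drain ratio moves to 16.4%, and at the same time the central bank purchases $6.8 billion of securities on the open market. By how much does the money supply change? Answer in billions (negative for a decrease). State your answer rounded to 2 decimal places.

$61.59 billion

Before: m₁ = (1 + 0.435) / (0.266 + 0.435) ≈ 2.04708, MB₁ = 65.44, so M₁ = 2.04708 × 65.44 ≈ 133.9609 billion.
After: m₂ = (1 + 0.164) / (0.266 + 0.164) ≈ 2.70698, MB₂ = 65.44 + 6.8 = 72.24, so M₂ = 2.70698 × 72.24 ≈ 195.5522 billion.
ΔM = M₂ − M₁ = 195.5522 − 133.9609 = 61.5913 billion.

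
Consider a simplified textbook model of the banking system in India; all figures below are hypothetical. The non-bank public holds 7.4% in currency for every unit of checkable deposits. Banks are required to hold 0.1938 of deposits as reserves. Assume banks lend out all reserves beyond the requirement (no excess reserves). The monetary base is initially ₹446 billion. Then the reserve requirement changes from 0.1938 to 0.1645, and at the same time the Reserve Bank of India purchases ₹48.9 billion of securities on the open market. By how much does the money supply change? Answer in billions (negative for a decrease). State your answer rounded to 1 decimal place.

₹439.9 billion

Before: m₁ = (1 + 0.074) / (0.1938 + 0.074) ≈ 4.01046, MB₁ = 446, so M₁ = 4.01046 × 446 ≈ 1788.6652 billion.
After: m₂ = (1 + 0.074) / (0.1645 + 0.074) ≈ 4.50314, MB₂ = 446 + 48.9 = 494.9, so M₂ = 4.50314 × 494.9 ≈ 2228.604 billion.
ΔM = M₂ − M₁ = 2228.604 − 1788.6652 = 439.9388 billion.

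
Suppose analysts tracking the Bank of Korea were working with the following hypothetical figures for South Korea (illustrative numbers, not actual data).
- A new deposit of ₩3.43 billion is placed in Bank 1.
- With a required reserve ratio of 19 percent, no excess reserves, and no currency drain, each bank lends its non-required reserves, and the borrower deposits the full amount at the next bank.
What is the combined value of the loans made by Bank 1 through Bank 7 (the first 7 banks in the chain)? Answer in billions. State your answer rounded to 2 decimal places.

Bank i lends (1 − rr)^i of the original deposit: Bank 1 lends 3.43·0.8100 = 2.7783, Bank 2 lends 3.43·0.8100² ≈ 2.2504, and so on.
Summing a geometric series: total = 3.43·[0.8100·(1 − 0.8100^7) / (1 − 0.8100)] ≈ 11.2774 billion.

₩11.28 billion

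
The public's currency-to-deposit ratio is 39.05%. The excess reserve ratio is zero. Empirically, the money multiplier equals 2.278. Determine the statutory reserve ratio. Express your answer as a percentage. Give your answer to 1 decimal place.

Using m = 2.278. Since m = (1 + c)/(c + rr + e), the denominator satisfies c + rr + e = (1 + c)/m = (1 + 0.3905) / 2.278 ≈ 0.610404.
With c = 0.3905 and e = 0, the statutory reserve ratio is 0.610404 − 0.3905 − 0 = 0.219904.

22.0%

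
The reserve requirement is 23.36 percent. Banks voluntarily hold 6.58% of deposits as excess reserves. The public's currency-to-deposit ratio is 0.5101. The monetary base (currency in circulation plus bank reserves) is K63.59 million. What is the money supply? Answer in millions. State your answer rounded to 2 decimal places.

K118.63 million

The money multiplier is m = (1 + c) / (rr + e + c) = (1 + 0.5101) / (0.2336 + 0.0658 + 0.5101) ≈ 1.86547.
So M = m × MB = 1.86547 × 63.59 ≈ 118.6252 million.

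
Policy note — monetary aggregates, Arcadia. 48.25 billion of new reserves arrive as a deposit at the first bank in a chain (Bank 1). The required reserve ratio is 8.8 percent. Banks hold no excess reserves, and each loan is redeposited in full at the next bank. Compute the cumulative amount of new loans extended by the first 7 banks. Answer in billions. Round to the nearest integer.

238 billion

Bank i lends (1 − rr)^i of the original deposit: Bank 1 lends 48.25·0.9120 = 44.0040, Bank 2 lends 48.25·0.9120² ≈ 40.1316, and so on.
Summing a geometric series: total = 48.25·[0.9120·(1 − 0.9120^7) / (1 − 0.9120)] ≈ 237.6397 billion.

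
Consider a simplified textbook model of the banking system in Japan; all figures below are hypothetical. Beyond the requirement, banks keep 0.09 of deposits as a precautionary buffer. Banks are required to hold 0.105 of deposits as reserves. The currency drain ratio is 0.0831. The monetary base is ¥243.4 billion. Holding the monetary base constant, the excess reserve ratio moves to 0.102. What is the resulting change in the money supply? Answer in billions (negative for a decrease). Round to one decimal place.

-39.2 billion

Initially m₁ = (1 + 0.0831) / (0.105 + 0.09 + 0.0831) ≈ 3.89464, so M₁ = 3.89464 × 243.4 ≈ 947.9554 billion.
After the change m₂ = (1 + 0.0831) / (0.105 + 0.102 + 0.0831) ≈ 3.73354, so M₂ = 3.73354 × 243.4 ≈ 908.7436 billion.
ΔM = M₂ − M₁ = 908.7436 − 947.9554 = -39.2118 billion.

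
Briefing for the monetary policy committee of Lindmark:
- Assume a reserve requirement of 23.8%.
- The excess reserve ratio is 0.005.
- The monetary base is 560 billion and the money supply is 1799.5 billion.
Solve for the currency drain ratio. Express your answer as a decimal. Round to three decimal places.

0.099

Using m = M/MB = 1799.5/560 ≈ 3.213393. From m = (1 + c)/(c + rr + e), rearranging gives 1 + c = m·(c + rr + e), so c·(1 − m) = m·(rr + e) − 1.
Hence c = [m·(rr + e) − 1]/(1 − m) = [3.213393 × (0.238 + 0.005) − 1] / (1 − 3.213393) ≈ 0.099009.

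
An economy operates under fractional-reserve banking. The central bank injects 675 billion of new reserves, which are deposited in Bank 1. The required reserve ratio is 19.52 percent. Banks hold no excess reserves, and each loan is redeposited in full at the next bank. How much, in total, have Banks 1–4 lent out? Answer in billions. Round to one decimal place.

Bank i lends (1 − rr)^i of the original deposit: Bank 1 lends 675·0.8048 = 543.2400, Bank 2 lends 675·0.8048² ≈ 437.1996, and so on.
Summing a geometric series: total = 675·[0.8048·(1 − 0.8048^4) / (1 − 0.8048)] ≈ 1615.4732 billion.

1615.5 billion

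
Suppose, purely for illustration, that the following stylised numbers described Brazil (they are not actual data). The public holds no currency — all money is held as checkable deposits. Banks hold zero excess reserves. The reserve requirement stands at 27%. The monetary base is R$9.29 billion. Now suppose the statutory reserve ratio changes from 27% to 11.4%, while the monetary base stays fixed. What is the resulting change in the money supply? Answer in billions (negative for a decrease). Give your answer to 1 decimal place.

R$47.1 billion

Initially m₁ = 1 / (0.27) ≈ 3.7037, so M₁ = 3.7037 × 9.29 ≈ 34.4074 billion.
After the change m₂ = 1 / (0.114) ≈ 8.7719, so M₂ = 8.7719 × 9.29 ≈ 81.491 billion.
ΔM = M₂ − M₁ = 81.491 − 34.4074 = 47.0836 billion.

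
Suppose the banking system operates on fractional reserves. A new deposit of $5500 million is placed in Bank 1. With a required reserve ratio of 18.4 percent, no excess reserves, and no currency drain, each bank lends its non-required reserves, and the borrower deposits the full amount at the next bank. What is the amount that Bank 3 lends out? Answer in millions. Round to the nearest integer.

$2988 million

Each bank lends a fraction (1 − rr) = 0.8160 of the deposit it receives, so Bank 3 receives 5500·0.8160^2 and lends 5500·0.8160^3 ≈ 2988.3617 million.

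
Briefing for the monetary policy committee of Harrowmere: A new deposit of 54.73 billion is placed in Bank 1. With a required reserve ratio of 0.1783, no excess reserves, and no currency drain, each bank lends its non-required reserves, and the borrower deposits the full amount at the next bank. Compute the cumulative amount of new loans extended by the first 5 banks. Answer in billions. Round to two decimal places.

157.74 billion

Bank i lends (1 − rr)^i of the original deposit: Bank 1 lends 54.73·0.8217 ≈ 44.9716, Bank 2 lends 54.73·0.8217² ≈ 36.9532, and so on.
Summing a geometric series: total = 54.73·[0.8217·(1 − 0.8217^5) / (1 − 0.8217)] ≈ 157.7415 billion.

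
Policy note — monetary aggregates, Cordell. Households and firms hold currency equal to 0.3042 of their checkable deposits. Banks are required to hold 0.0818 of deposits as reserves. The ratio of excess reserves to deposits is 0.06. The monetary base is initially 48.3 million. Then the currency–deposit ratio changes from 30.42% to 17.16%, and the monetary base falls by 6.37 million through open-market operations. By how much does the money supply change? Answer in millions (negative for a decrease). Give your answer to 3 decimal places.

15.510 million

Before: m₁ = (1 + 0.3042) / (0.0818 + 0.06 + 0.3042) ≈ 2.924215, MB₁ = 48.3, so M₁ = 2.924215 × 48.3 ≈ 141.2396 million.
After: m₂ = (1 + 0.1716) / (0.0818 + 0.06 + 0.1716) ≈ 3.738354, MB₂ = 48.3 − 6.37 = 41.93, so M₂ = 3.738354 × 41.93 ≈ 156.7492 million.
ΔM = M₂ − M₁ = 156.7492 − 141.2396 = 15.5096 million.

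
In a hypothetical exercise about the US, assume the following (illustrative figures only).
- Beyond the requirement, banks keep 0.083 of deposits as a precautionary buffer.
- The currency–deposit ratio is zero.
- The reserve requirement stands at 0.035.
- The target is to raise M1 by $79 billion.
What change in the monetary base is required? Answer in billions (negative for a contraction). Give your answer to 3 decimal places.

The money multiplier is m = 1 / (rr + e) = 1 / (0.035 + 0.083) ≈ 8.474576.
ΔMB = ΔM / m = (+79) / 8.474576 ≈ 9.322 billion.

$9.322 billion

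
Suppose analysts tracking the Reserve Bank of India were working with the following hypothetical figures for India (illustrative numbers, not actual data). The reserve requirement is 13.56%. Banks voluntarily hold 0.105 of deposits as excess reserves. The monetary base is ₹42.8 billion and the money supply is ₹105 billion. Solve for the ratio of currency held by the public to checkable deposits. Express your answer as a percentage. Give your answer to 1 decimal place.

28.2%

Using m = M/MB = 105/42.8 ≈ 2.453271. From m = (1 + c)/(c + rr + e), rearranging gives 1 + c = m·(c + rr + e), so c·(1 − m) = m·(rr + e) − 1.
Hence c = [m·(rr + e) − 1]/(1 − m) = [2.453271 × (0.1356 + 0.105) − 1] / (1 − 2.453271) ≈ 0.281945.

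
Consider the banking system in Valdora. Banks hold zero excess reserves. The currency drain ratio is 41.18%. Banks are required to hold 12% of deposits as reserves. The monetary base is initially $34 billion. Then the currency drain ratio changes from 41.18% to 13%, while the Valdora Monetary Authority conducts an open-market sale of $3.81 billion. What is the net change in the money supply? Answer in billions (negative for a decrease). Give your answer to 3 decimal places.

Before: m₁ = (1 + 0.4118) / (0.12 + 0.4118) ≈ 2.654757, MB₁ = 34, so M₁ = 2.654757 × 34 ≈ 90.2617 billion.
After: m₂ = (1 + 0.13) / (0.12 + 0.13) = 4.52, MB₂ = 34 − 3.81 = 30.19, so M₂ = 4.52 × 30.19 = 136.4588 billion.
ΔM = M₂ − M₁ = 136.4588 − 90.2617 = 46.1971 billion.

$46.197 billion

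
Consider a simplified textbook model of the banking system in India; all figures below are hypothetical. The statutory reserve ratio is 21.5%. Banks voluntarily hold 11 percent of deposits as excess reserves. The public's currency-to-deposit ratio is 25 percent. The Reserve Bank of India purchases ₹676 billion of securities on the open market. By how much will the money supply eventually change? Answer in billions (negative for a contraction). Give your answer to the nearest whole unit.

The money multiplier is m = (1 + c) / (rr + e + c) = (1 + 0.25) / (0.215 + 0.11 + 0.25) ≈ 2.1739.
The purchase adds 676 billion of base, so ΔM = m × ΔMB = 2.1739 × (+676) = 1469.5564 billion.

₹1470 billion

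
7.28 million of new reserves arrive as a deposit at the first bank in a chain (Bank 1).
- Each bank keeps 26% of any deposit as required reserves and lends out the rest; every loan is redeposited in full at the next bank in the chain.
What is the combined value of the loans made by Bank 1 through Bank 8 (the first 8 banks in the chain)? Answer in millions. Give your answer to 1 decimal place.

Bank i lends (1 − rr)^i of the original deposit: Bank 1 lends 7.28·0.7400 = 5.3872, Bank 2 lends 7.28·0.7400² ≈ 3.9865, and so on.
Summing a geometric series: total = 7.28·[0.7400·(1 − 0.7400^8) / (1 − 0.7400)] ≈ 18.8569 million.

18.9 million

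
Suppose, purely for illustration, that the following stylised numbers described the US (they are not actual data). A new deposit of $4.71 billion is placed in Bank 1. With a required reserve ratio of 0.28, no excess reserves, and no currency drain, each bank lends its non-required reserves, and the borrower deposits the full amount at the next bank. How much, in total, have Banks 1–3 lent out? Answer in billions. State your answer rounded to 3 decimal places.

Bank i lends (1 − rr)^i of the original deposit: Bank 1 lends 4.71·0.7200 = 3.3912, Bank 2 lends 4.71·0.7200² ≈ 2.4417, and so on.
Summing a geometric series: total = 4.71·[0.7200·(1 − 0.7200^3) / (1 − 0.7200)] ≈ 7.5909 billion.

$7.591 billion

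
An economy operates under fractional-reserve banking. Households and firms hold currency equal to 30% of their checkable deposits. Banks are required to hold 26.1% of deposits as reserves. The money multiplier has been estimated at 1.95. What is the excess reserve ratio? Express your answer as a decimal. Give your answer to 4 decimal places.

Using m = 1.95. Since m = (1 + c)/(c + rr + e), the denominator satisfies c + rr + e = (1 + c)/m = (1 + 0.3) / 1.95 ≈ 0.666667.
With c = 0.3 and rr = 0.261, the excess reserve ratio is 0.666667 − 0.3 − 0.261 = 0.105667.

0.1057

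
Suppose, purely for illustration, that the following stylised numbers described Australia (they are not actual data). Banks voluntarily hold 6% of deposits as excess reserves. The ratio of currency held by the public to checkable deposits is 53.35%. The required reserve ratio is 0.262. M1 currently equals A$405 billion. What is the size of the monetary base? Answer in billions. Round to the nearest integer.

A$226 billion

The money multiplier is m = (1 + c) / (rr + e + c) = (1 + 0.5335) / (0.262 + 0.06 + 0.5335) ≈ 1.7925.
MB = M / m = 405 / 1.7925 ≈ 225.9414 billion.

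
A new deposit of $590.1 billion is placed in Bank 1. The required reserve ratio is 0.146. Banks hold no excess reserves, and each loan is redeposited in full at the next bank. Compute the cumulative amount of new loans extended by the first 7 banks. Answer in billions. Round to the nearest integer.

$2308 billion

Bank i lends (1 − rr)^i of the original deposit: Bank 1 lends 590.1·0.8540 = 503.9454, Bank 2 lends 590.1·0.8540² ≈ 430.3694, and so on.
Summing a geometric series: total = 590.1·[0.8540·(1 − 0.8540^7) / (1 − 0.8540)] ≈ 2308.1820 billion.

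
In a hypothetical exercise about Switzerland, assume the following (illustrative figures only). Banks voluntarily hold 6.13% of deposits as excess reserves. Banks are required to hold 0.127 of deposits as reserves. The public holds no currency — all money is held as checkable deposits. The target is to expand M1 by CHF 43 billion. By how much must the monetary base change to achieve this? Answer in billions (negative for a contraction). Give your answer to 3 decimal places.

The money multiplier is m = 1 / (rr + e) = 1 / (0.127 + 0.0613) ≈ 5.310674.
ΔMB = ΔM / m = (+43) / 5.310674 ≈ 8.0969 billion.

CHF 8.097 billion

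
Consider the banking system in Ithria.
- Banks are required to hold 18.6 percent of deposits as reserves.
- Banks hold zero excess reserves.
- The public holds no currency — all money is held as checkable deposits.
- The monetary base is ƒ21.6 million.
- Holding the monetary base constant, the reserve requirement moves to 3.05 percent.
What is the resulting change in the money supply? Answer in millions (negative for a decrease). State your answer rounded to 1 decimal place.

Initially m₁ = 1 / (0.186) ≈ 5.3763, so M₁ = 5.3763 × 21.6 ≈ 116.1281 million.
After the change m₂ = 1 / (0.0305) ≈ 32.7869, so M₂ = 32.7869 × 21.6 ≈ 708.197 million.
ΔM = M₂ − M₁ = 708.197 − 116.1281 = 592.0689 million.

ƒ592.1 million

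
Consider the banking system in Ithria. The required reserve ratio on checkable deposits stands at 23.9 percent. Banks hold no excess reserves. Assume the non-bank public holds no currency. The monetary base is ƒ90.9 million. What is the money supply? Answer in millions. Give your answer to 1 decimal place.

ƒ380.3 million

With no currency drain or excess reserves, the money multiplier is m = 1/rr = 1/0.239 ≈ 4.1841.
Money supply M = m × MB = 4.1841 × 90.9 ≈ 380.3347 million.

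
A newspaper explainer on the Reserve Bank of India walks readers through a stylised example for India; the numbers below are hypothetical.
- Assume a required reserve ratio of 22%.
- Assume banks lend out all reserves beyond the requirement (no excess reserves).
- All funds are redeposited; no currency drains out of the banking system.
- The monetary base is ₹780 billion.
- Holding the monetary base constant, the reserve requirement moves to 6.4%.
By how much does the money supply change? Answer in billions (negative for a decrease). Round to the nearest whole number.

₹8642 billion

Initially m₁ = 1 / (0.22) ≈ 4.5455, so M₁ = 4.5455 × 780 = 3545.49 billion.
After the change m₂ = 1 / (0.064) = 15.6250, so M₂ = 15.6250 × 780 = 12187.5 billion.
ΔM = M₂ − M₁ = 12187.5 − 3545.49 = 8642.01 billion.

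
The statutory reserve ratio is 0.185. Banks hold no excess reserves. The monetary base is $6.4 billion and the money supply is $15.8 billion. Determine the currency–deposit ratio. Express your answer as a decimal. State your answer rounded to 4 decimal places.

Using m = M/MB = 15.8/6.4 = 2.468750. From m = (1 + c)/(c + rr + e), rearranging gives 1 + c = m·(c + rr + e), so c·(1 − m) = m·(rr + e) − 1.
Hence c = [m·(rr + e) − 1]/(1 − m) = [2.468750 × (0.185 + 0) − 1] / (1 − 2.468750) ≈ 0.369894.

0.3699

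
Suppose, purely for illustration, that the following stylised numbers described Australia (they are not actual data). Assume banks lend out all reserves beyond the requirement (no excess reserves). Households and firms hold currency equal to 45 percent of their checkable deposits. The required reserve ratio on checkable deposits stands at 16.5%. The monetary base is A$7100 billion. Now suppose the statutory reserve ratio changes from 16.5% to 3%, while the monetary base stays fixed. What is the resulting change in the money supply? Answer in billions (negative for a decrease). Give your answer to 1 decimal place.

A$4708.1 billion

Initially m₁ = (1 + 0.45) / (0.165 + 0.45) ≈ 2.357724, so M₁ = 2.357724 × 7100 = 16739.8404 billion.
After the change m₂ = (1 + 0.45) / (0.03 + 0.45) ≈ 3.020833, so M₂ = 3.020833 × 7100 = 21447.9143 billion.
ΔM = M₂ − M₁ = 21447.9143 − 16739.8404 = 4708.0739 billion.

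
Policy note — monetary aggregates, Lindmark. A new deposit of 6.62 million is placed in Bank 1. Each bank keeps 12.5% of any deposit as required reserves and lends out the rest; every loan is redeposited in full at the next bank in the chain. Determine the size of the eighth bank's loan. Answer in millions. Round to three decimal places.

Each bank lends a fraction (1 − rr) = 0.8750 of the deposit it receives, so Bank 8 receives 6.62·0.8750^7 and lends 6.62·0.8750^8 ≈ 2.2747 million.

2.275 million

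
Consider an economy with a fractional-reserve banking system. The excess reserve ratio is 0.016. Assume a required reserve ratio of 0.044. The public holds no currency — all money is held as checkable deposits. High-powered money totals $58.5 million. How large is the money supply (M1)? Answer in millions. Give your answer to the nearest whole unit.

The money multiplier is m = 1 / (rr + e) = 1 / (0.044 + 0.016) ≈ 16.6667.
So M = m × MB = 16.6667 × 58.5 ≈ 975.0019 million.

$975 million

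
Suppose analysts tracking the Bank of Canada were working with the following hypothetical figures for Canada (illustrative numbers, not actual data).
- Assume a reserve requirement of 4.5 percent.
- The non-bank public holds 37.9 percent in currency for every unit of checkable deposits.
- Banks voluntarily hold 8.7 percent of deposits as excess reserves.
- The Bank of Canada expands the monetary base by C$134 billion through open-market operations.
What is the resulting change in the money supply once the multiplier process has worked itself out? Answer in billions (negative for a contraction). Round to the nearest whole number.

C$362 billion

The money multiplier is m = (1 + c) / (rr + e + c) = (1 + 0.379) / (0.045 + 0.087 + 0.379) ≈ 2.6986.
The purchase adds 134 billion of base, so ΔM = m × ΔMB = 2.6986 × (+134) = 361.6124 billion.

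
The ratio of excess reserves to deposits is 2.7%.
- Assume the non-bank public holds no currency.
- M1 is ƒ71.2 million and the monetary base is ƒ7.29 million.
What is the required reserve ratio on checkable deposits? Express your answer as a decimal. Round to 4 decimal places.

Using m = M/MB = 71.2/7.29 ≈ 9.766804. Since m = (1 + c)/(c + rr + e), the denominator satisfies c + rr + e = (1 + c)/m = (1 + 0) / 9.766804 ≈ 0.102388.
With c = 0 and e = 0.027, the required reserve ratio on checkable deposits is 0.102388 − 0 − 0.027 = 0.075388.

0.0754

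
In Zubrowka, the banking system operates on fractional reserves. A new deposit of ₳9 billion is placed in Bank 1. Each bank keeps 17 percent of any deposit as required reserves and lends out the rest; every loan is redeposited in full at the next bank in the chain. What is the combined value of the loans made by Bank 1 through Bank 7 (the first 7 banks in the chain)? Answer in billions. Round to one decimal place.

Bank i lends (1 − rr)^i of the original deposit: Bank 1 lends 9·0.8300 = 7.4700, Bank 2 lends 9·0.8300² = 6.2001, and so on.
Summing a geometric series: total = 9·[0.8300·(1 − 0.8300^7) / (1 − 0.8300)] ≈ 32.0173 billion.

₳32.0 billion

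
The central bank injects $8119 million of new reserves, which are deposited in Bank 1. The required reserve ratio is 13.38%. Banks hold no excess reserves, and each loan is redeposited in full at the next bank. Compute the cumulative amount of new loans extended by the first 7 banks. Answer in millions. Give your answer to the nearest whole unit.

$33331 million

Bank i lends (1 − rr)^i of the original deposit: Bank 1 lends 8119·0.8662 = 7032.6778, Bank 2 lends 8119·0.8662² ≈ 6091.7055, and so on.
Summing a geometric series: total = 8119·[0.8662·(1 − 0.8662^7) / (1 − 0.8662)] ≈ 33330.5626 million.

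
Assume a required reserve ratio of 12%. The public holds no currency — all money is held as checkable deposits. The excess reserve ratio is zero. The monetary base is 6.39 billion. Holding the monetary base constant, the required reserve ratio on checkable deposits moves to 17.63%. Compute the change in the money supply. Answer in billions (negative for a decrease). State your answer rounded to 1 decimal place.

-17.0 billion

Initially m₁ = 1 / (0.12) ≈ 8.3333, so M₁ = 8.3333 × 6.39 ≈ 53.2498 billion.
After the change m₂ = 1 / (0.1763) ≈ 5.6721, so M₂ = 5.6721 × 6.39 ≈ 36.2447 billion.
ΔM = M₂ − M₁ = 36.2447 − 53.2498 = -17.0051 billion.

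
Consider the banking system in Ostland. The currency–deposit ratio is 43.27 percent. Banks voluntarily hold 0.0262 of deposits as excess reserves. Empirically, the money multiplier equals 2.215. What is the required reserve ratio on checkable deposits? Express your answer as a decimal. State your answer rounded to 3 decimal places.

0.188

Using m = 2.215. Since m = (1 + c)/(c + rr + e), the denominator satisfies c + rr + e = (1 + c)/m = (1 + 0.4327) / 2.215 ≈ 0.646817.
With c = 0.4327 and e = 0.0262, the required reserve ratio on checkable deposits is 0.646817 − 0.4327 − 0.0262 = 0.187917.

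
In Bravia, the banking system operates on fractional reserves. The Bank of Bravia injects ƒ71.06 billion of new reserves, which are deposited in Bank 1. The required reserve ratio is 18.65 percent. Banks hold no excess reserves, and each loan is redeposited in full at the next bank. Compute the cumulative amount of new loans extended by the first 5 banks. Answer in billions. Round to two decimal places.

Bank i lends (1 − rr)^i of the original deposit: Bank 1 lends 71.06·0.8135 ≈ 57.8073, Bank 2 lends 71.06·0.8135² ≈ 47.0262, and so on.
Summing a geometric series: total = 71.06·[0.8135·(1 − 0.8135^5) / (1 − 0.8135)] ≈ 199.5276 billion.

ƒ199.53 billion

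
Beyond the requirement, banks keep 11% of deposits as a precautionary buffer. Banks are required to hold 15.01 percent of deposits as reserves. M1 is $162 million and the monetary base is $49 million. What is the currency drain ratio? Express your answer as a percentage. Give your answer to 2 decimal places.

6.07%

Using m = M/MB = 162/49 ≈ 3.306122. From m = (1 + c)/(c + rr + e), rearranging gives 1 + c = m·(c + rr + e), so c·(1 − m) = m·(rr + e) − 1.
Hence c = [m·(rr + e) − 1]/(1 − m) = [3.306122 × (0.1501 + 0.11) − 1] / (1 − 3.306122) ≈ 0.060742.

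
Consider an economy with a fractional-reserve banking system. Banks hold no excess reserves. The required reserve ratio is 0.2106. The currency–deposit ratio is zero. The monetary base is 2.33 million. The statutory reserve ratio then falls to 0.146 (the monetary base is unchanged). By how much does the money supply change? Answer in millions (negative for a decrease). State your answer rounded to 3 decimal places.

Initially m₁ = 1 / (0.2106) ≈ 4.74834, so M₁ = 4.74834 × 2.33 ≈ 11.0636 million.
After the change m₂ = 1 / (0.146) ≈ 6.84932, so M₂ = 6.84932 × 2.33 ≈ 15.9589 million.
ΔM = M₂ − M₁ = 15.9589 − 11.0636 = 4.8953 million.

4.895 million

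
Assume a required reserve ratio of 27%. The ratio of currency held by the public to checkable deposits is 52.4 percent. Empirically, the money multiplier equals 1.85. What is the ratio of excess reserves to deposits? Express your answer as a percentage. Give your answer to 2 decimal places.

2.98%

Using m = 1.85. Since m = (1 + c)/(c + rr + e), the denominator satisfies c + rr + e = (1 + c)/m = (1 + 0.524) / 1.85 ≈ 0.823784.
With c = 0.524 and rr = 0.27, the ratio of excess reserves to deposits is 0.823784 − 0.524 − 0.27 = 0.029784.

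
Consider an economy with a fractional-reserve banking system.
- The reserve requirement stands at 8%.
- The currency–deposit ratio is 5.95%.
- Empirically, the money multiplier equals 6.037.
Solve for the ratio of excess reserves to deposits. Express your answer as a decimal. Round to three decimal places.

Using m = 6.037. Since m = (1 + c)/(c + rr + e), the denominator satisfies c + rr + e = (1 + c)/m = (1 + 0.0595) / 6.037 ≈ 0.175501.
With c = 0.0595 and rr = 0.08, the ratio of excess reserves to deposits is 0.175501 − 0.0595 − 0.08 = 0.036001.

0.036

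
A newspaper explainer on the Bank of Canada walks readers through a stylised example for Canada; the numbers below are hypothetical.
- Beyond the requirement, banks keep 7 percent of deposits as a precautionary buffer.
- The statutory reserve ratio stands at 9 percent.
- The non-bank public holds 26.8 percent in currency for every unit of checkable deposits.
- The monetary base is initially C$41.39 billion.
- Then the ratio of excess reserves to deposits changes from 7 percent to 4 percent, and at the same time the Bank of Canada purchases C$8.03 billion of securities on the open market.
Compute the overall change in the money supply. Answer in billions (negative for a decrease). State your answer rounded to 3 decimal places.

C$34.826 billion

Before: m₁ = (1 + 0.268) / (0.09 + 0.07 + 0.268) ≈ 2.962617, MB₁ = 41.39, so M₁ = 2.962617 × 41.39 ≈ 122.6227 billion.
After: m₂ = (1 + 0.268) / (0.09 + 0.04 + 0.268) ≈ 3.185930, MB₂ = 41.39 + 8.03 = 49.42, so M₂ = 3.185930 × 49.42 ≈ 157.4487 billion.
ΔM = M₂ − M₁ = 157.4487 − 122.6227 = 34.826 billion.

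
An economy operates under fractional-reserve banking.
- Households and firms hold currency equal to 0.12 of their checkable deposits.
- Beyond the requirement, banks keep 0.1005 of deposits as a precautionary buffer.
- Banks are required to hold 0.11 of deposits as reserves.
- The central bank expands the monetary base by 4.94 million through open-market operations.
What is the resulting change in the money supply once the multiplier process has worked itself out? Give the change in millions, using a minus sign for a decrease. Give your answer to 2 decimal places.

16.74 million

The money multiplier is m = (1 + c) / (rr + e + c) = (1 + 0.12) / (0.11 + 0.1005 + 0.12) ≈ 3.3888.
The purchase adds 4.94 million of base, so ΔM = m × ΔMB = 3.3888 × (+4.94) ≈ 16.7407 million.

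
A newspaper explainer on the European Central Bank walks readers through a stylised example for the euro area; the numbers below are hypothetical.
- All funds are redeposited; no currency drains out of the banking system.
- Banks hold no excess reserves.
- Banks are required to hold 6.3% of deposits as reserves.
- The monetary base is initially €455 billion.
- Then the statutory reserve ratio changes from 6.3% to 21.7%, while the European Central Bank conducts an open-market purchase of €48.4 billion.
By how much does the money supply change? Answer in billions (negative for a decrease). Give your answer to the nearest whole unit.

Before: m₁ = 1 / (0.063) ≈ 15.8730, MB₁ = 455, so M₁ = 15.8730 × 455 = 7222.215 billion.
After: m₂ = 1 / (0.217) ≈ 4.6083, MB₂ = 455 + 48.4 = 503.4, so M₂ = 4.6083 × 503.4 ≈ 2319.8182 billion.
ΔM = M₂ − M₁ = 2319.8182 − 7222.215 = -4902.3968 billion.

-4902 billion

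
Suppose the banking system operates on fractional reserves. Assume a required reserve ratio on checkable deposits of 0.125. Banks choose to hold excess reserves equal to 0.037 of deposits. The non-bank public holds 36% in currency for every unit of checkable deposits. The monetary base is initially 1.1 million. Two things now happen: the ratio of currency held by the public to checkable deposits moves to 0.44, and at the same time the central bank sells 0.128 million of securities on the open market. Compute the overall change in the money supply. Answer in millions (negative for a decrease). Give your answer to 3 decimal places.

Before: m₁ = (1 + 0.36) / (0.125 + 0.037 + 0.36) ≈ 2.60536, MB₁ = 1.1, so M₁ = 2.60536 × 1.1 ≈ 2.8659 million.
After: m₂ = (1 + 0.44) / (0.125 + 0.037 + 0.44) ≈ 2.39203, MB₂ = 1.1 − 0.128 = 0.972, so M₂ = 2.39203 × 0.972 ≈ 2.3251 million.
ΔM = M₂ − M₁ = 2.3251 − 2.8659 = -0.5408 million.

-0.541 million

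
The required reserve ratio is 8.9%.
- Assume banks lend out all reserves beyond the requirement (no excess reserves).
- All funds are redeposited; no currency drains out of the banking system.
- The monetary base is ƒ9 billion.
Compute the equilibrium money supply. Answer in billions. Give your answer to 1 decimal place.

With no currency drain or excess reserves, the money multiplier is m = 1/rr = 1/0.089 ≈ 11.2360.
Money supply M = m × MB = 11.2360 × 9 = 101.124 billion.

ƒ101.1 billion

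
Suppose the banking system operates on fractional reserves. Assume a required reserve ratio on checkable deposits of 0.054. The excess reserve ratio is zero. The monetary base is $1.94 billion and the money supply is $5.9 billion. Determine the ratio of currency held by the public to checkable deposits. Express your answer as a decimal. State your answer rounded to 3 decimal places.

Using m = M/MB = 5.9/1.94 ≈ 3.041237. From m = (1 + c)/(c + rr + e), rearranging gives 1 + c = m·(c + rr + e), so c·(1 − m) = m·(rr + e) − 1.
Hence c = [m·(rr + e) − 1]/(1 − m) = [3.041237 × (0.054 + 0) − 1] / (1 − 3.041237) ≈ 0.409444.

0.409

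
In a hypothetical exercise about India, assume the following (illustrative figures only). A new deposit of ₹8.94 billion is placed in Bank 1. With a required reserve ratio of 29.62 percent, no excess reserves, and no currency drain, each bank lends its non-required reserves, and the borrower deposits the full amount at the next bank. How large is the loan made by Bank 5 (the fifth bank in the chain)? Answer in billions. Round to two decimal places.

Each bank lends a fraction (1 − rr) = 0.7038 of the deposit it receives, so Bank 5 receives 8.94·0.7038^4 and lends 8.94·0.7038^5 ≈ 1.5438 billion.

₹1.54 billion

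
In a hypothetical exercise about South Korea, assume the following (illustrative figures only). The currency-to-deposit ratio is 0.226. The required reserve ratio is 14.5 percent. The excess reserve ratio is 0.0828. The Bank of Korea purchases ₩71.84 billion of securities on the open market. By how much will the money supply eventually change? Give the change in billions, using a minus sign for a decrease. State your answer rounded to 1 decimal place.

The money multiplier is m = (1 + c) / (rr + e + c) = (1 + 0.226) / (0.145 + 0.0828 + 0.226) ≈ 2.7016.
The purchase adds 71.84 billion of base, so ΔM = m × ΔMB = 2.7016 × (+71.84) ≈ 194.0829 billion.

₩194.1 billion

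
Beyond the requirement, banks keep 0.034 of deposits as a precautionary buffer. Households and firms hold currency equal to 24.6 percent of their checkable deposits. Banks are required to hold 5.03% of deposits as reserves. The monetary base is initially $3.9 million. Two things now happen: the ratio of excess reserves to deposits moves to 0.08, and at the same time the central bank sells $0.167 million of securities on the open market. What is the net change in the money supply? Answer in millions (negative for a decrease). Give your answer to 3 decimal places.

-2.351 million

Before: m₁ = (1 + 0.246) / (0.0503 + 0.034 + 0.246) ≈ 3.77233, MB₁ = 3.9, so M₁ = 3.77233 × 3.9 ≈ 14.7121 million.
After: m₂ = (1 + 0.246) / (0.0503 + 0.08 + 0.246) ≈ 3.31119, MB₂ = 3.9 − 0.167 = 3.733, so M₂ = 3.31119 × 3.733 ≈ 12.3607 million.
ΔM = M₂ − M₁ = 12.3607 − 14.7121 = -2.3514 million.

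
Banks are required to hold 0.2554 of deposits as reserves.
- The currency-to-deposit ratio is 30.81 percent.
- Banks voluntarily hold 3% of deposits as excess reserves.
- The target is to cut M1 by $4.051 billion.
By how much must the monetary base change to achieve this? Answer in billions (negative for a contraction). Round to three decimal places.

The money multiplier is m = (1 + c) / (rr + e + c) = (1 + 0.3081) / (0.2554 + 0.03 + 0.3081) ≈ 2.20404.
ΔMB = ΔM / m = (−4.051) / 2.20404 ≈ -1.838 billion.

-1.838 billion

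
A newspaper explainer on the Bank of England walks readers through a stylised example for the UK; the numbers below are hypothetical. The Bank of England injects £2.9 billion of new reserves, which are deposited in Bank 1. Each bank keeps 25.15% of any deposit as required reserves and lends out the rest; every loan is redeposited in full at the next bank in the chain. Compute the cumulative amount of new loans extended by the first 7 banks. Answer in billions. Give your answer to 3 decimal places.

£7.495 billion

Bank i lends (1 − rr)^i of the original deposit: Bank 1 lends 2.9·0.7485 ≈ 2.1706, Bank 2 lends 2.9·0.7485² ≈ 1.6247, and so on.
Summing a geometric series: total = 2.9·[0.7485·(1 − 0.7485^7) / (1 − 0.7485)] ≈ 7.4948 billion.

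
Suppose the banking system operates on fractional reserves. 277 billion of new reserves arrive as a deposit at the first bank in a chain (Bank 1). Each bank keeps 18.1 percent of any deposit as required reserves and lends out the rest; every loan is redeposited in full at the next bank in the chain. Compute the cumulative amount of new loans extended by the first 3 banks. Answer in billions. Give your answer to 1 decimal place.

Bank i lends (1 − rr)^i of the original deposit: Bank 1 lends 277·0.8190 = 226.8630, Bank 2 lends 277·0.8190² ≈ 185.8008, and so on.
Summing a geometric series: total = 277·[0.8190·(1 − 0.8190^3) / (1 − 0.8190)] ≈ 564.8346 billion.

564.8 billion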